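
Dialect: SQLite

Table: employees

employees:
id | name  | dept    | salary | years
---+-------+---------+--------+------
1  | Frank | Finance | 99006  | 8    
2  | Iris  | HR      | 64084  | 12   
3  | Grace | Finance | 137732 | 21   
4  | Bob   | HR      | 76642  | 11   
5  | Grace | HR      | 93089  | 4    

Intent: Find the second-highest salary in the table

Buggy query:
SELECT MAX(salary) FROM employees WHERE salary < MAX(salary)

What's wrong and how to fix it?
Bug: MAX(salary) on the right of the comparison is an aggregate-in-WHERE error

Fix: Put the inner MAX in a scalar subquery

Corrected query:
SELECT MAX(salary) FROM employees WHERE salary < (SELECT MAX(salary) FROM employees)

Result:
MAX(salary)
-----------
99006      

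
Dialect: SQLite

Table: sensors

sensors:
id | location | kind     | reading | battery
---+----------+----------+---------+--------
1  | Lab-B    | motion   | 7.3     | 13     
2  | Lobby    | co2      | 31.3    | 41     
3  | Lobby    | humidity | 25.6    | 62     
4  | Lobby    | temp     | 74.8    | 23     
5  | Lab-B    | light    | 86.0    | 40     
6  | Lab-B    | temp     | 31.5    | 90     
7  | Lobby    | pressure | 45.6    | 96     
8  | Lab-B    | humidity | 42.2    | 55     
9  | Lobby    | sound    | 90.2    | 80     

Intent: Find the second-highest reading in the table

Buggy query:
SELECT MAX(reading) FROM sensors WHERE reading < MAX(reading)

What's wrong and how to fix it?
Bug: MAX(reading) on the right of the comparison is an aggregate-in-WHERE error

Fix: Put the inner MAX in a scalar subquery

Corrected query:
SELECT MAX(reading) FROM sensors WHERE reading < (SELECT MAX(reading) FROM sensors)

Result:
MAX(reading)
------------
86          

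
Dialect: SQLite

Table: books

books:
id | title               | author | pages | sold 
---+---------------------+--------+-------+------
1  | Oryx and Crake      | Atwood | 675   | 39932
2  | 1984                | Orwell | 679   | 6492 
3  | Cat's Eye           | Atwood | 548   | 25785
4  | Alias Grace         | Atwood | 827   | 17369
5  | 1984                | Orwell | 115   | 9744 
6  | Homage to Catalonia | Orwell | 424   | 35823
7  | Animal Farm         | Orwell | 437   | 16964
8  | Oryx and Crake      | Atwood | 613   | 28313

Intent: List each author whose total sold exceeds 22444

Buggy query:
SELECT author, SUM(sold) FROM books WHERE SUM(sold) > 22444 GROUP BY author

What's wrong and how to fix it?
Bug: Aggregate functions cannot appear in a WHERE clause

Fix: Use HAVING (which filters groups after aggregation) instead of WHERE

Corrected query:
SELECT author, SUM(sold) FROM books GROUP BY author HAVING SUM(sold) > 22444

Result:
author | SUM(sold)
-------+----------
Atwood | 111399   
Orwell | 69023    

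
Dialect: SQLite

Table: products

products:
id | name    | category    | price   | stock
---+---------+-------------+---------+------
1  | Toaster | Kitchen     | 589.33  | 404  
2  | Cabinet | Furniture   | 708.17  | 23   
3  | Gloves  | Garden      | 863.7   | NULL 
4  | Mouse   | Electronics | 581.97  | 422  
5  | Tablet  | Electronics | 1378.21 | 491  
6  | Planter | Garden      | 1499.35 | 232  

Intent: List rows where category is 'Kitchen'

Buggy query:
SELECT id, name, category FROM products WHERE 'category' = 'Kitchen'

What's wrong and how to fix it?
Bug: 'category' in single quotes is a string literal, not the column; the comparison is literal-vs-literal and never true

Fix: Remove the quotes around the column name (or use double quotes for an identifier)

Corrected query:
SELECT id, name, category FROM products WHERE category = 'Kitchen'

Result:
id | name    | category
---+---------+---------
1  | Toaster | Kitchen 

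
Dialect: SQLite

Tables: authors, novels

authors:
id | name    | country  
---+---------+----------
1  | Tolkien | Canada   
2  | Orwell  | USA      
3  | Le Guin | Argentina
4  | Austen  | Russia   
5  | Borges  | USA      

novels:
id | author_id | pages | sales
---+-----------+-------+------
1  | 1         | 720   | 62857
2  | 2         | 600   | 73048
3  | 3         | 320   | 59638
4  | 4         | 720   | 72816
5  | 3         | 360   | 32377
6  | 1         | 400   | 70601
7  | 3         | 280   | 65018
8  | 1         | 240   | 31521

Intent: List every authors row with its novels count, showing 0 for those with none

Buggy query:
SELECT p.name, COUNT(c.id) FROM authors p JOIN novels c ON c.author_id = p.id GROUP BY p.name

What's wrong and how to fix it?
Bug: INNER JOIN drops authors rows that have no matching novels rows

Fix: Switch to LEFT JOIN to retain unmatched parent rows

Corrected query:
SELECT p.name, COUNT(c.id) FROM authors p LEFT JOIN novels c ON c.author_id = p.id GROUP BY p.name

Result:
name    | COUNT(c.id)
--------+------------
Austen  | 1          
Borges  | 0          
Le Guin | 3          
Orwell  | 1          
Tolkien | 3          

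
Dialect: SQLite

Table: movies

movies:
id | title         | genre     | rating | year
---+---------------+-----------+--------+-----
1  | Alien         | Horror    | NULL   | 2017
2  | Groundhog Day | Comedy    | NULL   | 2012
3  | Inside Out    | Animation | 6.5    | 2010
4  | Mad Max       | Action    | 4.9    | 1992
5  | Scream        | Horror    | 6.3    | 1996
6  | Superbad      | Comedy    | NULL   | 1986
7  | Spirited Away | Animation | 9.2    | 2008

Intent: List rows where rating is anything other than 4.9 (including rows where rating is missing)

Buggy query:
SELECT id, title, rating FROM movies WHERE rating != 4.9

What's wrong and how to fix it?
Bug: Inequality against NULL is unknown, not true; rows with NULL are dropped

Fix: Add an explicit OR rating IS NULL to include the missing-value rows

Corrected query:
SELECT id, title, rating FROM movies WHERE rating != 4.9 OR rating IS NULL

Result:
id | title         | rating
---+---------------+-------
1  | Alien         | NULL  
2  | Groundhog Day | NULL  
3  | Inside Out    | 6.5   
5  | Scream        | 6.3   
6  | Superbad      | NULL  
7  | Spirited Away | 9.2   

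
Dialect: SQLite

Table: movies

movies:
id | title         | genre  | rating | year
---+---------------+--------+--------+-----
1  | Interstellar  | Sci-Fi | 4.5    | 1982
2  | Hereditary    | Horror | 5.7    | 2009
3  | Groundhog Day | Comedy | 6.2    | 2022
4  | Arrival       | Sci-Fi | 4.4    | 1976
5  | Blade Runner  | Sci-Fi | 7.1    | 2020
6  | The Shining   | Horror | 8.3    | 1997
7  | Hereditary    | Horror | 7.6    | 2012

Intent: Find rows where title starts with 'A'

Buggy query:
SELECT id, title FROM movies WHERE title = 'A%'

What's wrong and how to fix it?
Bug: '=' compares the literal string including the % character; pattern matching needs LIKE

Fix: Use LIKE for wildcard pattern matching

Corrected query:
SELECT id, title FROM movies WHERE title LIKE 'A%'

Result:
id | title  
---+--------
4  | Arrival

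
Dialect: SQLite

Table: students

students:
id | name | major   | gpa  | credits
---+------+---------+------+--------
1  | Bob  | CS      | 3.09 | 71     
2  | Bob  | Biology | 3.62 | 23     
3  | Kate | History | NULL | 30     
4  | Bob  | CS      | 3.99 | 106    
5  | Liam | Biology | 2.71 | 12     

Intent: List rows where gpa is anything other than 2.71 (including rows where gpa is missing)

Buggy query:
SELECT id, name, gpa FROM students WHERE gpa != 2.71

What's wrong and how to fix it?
Bug: Inequality against NULL is unknown, not true; rows with NULL are dropped

Fix: Add an explicit OR gpa IS NULL to include the missing-value rows

Corrected query:
SELECT id, name, gpa FROM students WHERE gpa != 2.71 OR gpa IS NULL

Result:
id | name | gpa 
---+------+-----
1  | Bob  | 3.09
2  | Bob  | 3.62
3  | Kate | NULL
4  | Bob  | 3.99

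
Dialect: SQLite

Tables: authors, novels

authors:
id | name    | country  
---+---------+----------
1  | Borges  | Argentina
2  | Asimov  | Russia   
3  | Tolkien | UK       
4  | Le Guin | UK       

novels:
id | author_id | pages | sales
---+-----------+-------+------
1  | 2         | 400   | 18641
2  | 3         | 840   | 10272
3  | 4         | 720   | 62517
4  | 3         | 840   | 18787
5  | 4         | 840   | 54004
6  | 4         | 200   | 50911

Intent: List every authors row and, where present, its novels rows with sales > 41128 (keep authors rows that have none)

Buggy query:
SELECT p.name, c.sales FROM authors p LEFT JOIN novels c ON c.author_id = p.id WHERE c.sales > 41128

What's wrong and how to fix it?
Bug: A WHERE condition on the right-hand table after LEFT JOIN drops unmatched parents

Fix: Put 'c.sales > 41128' in the JOIN's ON clause instead of WHERE

Corrected query:
SELECT p.name, c.sales FROM authors p LEFT JOIN novels c ON c.author_id = p.id AND c.sales > 41128

Result:
name    | sales
--------+------
Borges  | NULL 
Asimov  | NULL 
Tolkien | NULL 
Le Guin | 50911
Le Guin | 54004
Le Guin | 62517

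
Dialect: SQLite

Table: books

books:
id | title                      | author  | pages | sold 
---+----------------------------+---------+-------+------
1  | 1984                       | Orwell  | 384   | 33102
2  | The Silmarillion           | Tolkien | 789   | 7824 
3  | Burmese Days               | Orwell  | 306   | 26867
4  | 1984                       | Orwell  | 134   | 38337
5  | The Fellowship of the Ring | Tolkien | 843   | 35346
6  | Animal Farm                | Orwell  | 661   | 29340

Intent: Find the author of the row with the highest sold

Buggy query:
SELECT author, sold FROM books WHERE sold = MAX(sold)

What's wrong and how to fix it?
Bug: MAX(sold) is an aggregate and cannot be used directly in WHERE

Fix: Wrap MAX in a scalar subquery so WHERE compares against a single value

Corrected query:
SELECT author, sold FROM books WHERE sold = (SELECT MAX(sold) FROM books)

Result:
author | sold 
-------+------
Orwell | 38337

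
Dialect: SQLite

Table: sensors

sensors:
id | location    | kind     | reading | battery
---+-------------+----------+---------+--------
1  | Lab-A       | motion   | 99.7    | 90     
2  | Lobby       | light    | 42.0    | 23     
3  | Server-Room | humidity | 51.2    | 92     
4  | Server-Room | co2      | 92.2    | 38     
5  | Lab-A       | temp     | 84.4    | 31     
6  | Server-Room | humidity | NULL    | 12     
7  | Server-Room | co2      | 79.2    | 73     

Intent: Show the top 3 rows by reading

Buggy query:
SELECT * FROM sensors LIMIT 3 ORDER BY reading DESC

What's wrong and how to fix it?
Bug: LIMIT must come after ORDER BY

Fix: Swap the clauses: ORDER BY first, then LIMIT

Corrected query:
SELECT * FROM sensors ORDER BY reading DESC LIMIT 3

Result:
id | location    | kind   | reading | battery
---+-------------+--------+---------+--------
1  | Lab-A       | motion | 99.7    | 90     
4  | Server-Room | co2    | 92.2    | 38     
5  | Lab-A       | temp   | 84.4    | 31     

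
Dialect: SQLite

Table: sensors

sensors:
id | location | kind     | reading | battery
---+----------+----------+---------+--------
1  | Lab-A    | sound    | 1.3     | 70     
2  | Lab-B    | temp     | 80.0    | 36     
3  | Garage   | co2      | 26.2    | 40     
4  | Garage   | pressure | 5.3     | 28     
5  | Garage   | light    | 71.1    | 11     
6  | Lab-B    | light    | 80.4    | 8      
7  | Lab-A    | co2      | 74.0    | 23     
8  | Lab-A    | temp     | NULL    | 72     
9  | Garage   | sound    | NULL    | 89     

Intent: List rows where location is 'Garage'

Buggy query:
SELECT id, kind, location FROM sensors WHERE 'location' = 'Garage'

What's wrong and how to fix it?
Bug: Single quotes denote string literals in SQL; the column name is being compared as a constant string

Fix: Reference the column as location without single quotes

Corrected query:
SELECT id, kind, location FROM sensors WHERE location = 'Garage'

Result:
id | kind     | location
---+----------+---------
3  | co2      | Garage  
4  | pressure | Garage  
5  | light    | Garage  
9  | sound    | Garage  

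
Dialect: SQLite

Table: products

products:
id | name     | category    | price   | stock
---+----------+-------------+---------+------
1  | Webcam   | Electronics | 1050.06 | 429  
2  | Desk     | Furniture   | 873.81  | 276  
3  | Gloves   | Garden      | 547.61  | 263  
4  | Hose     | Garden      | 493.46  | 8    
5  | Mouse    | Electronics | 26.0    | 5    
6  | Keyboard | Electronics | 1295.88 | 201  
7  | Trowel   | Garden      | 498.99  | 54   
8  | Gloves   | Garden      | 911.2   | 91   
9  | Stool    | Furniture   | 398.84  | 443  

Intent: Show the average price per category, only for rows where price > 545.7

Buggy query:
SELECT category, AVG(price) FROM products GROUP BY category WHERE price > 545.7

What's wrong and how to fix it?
Bug: Row-level WHERE must come before GROUP BY in the clause order

Fix: Move the WHERE clause before GROUP BY

Corrected query:
SELECT category, AVG(price) FROM products WHERE price > 545.7 GROUP BY category

Result:
category    | AVG(price)
------------+-----------
Electronics | 1172.97   
Furniture   | 873.81    
Garden      | 729.405   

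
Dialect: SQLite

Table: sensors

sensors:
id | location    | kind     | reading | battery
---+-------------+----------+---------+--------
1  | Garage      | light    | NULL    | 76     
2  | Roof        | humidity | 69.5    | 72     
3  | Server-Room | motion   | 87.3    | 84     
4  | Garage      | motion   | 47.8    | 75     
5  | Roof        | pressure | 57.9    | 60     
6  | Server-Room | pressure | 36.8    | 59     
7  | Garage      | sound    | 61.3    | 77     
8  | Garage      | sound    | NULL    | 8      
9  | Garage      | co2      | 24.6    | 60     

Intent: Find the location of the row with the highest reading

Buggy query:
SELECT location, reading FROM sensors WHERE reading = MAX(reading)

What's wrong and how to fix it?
Bug: MAX(reading) is an aggregate and cannot be used directly in WHERE

Fix: Use a subquery: WHERE reading = (SELECT MAX(reading) FROM sensors)

Corrected query:
SELECT location, reading FROM sensors WHERE reading = (SELECT MAX(reading) FROM sensors)

Result:
location    | reading
------------+--------
Server-Room | 87.3   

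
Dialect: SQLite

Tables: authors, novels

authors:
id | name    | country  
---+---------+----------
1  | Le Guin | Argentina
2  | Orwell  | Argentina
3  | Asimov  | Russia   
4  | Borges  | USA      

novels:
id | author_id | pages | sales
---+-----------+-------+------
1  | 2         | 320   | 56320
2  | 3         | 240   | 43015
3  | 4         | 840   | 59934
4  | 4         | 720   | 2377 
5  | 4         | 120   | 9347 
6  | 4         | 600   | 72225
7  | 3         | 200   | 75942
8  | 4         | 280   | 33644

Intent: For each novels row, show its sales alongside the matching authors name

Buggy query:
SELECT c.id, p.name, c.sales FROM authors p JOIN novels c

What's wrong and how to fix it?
Bug: Missing join condition: each novels row is matched to all authors rows instead of just its own

Fix: Add ON c.author_id = p.id to the JOIN

Corrected query:
SELECT c.id, p.name, c.sales FROM authors p JOIN novels c ON c.author_id = p.id

Result:
id | name   | sales
---+--------+------
1  | Orwell | 56320
2  | Asimov | 43015
3  | Borges | 59934
4  | Borges | 2377 
5  | Borges | 9347 
6  | Borges | 72225
7  | Asimov | 75942
8  | Borges | 33644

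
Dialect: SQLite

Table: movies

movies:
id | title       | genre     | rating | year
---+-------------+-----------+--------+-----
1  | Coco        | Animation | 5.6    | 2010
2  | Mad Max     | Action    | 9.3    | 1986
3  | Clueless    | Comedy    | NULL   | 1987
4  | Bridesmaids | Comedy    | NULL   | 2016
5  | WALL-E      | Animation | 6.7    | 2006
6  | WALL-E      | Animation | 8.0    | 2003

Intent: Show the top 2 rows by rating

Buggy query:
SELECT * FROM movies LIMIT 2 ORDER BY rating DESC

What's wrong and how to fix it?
Bug: ORDER BY cannot follow LIMIT; LIMIT is the final clause

Fix: Swap the clauses: ORDER BY first, then LIMIT

Corrected query:
SELECT * FROM movies ORDER BY rating DESC LIMIT 2

Result:
id | title   | genre     | rating | year
---+---------+-----------+--------+-----
2  | Mad Max | Action    | 9.3    | 1986
6  | WALL-E  | Animation | 8      | 2003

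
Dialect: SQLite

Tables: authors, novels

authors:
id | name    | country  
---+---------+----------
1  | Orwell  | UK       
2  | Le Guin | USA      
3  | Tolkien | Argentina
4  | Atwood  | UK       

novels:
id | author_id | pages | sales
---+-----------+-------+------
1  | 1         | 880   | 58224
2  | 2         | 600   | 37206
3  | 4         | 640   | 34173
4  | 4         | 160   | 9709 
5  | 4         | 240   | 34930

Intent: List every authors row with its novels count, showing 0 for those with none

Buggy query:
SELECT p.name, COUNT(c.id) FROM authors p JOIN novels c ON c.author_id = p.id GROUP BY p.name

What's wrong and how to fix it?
Bug: An inner join excludes parents with zero children

Fix: Switch to LEFT JOIN to retain unmatched parent rows

Corrected query:
SELECT p.name, COUNT(c.id) FROM authors p LEFT JOIN novels c ON c.author_id = p.id GROUP BY p.name

Result:
name    | COUNT(c.id)
--------+------------
Atwood  | 3          
Le Guin | 1          
Orwell  | 1          
Tolkien | 0          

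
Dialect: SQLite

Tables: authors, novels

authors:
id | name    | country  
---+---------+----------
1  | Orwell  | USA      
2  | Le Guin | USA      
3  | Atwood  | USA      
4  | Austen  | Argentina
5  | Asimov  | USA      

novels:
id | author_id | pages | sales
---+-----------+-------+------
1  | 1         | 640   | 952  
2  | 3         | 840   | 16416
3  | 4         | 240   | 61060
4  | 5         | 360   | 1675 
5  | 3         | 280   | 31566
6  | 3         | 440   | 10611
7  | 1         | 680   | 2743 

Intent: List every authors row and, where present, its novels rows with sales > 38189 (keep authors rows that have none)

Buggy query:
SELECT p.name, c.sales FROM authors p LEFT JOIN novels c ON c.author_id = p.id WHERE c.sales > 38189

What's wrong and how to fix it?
Bug: A WHERE condition on the right-hand table after LEFT JOIN drops unmatched parents

Fix: Move the right-table condition into the ON clause so unmatched parents are kept

Corrected query:
SELECT p.name, c.sales FROM authors p LEFT JOIN novels c ON c.author_id = p.id AND c.sales > 38189

Result:
name    | sales
--------+------
Orwell  | NULL 
Le Guin | NULL 
Atwood  | NULL 
Austen  | 61060
Asimov  | NULL 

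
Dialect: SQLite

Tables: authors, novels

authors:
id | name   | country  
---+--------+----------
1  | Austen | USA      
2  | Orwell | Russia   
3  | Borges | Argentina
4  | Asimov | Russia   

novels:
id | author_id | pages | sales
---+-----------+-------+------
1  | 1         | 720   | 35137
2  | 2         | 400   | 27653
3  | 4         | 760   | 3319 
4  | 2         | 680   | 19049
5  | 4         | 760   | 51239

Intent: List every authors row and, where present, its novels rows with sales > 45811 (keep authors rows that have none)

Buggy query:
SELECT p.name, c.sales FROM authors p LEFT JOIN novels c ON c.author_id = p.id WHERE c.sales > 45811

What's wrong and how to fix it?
Bug: Filtering c.sales in WHERE discards the NULL rows produced by LEFT JOIN, turning it into an inner join

Fix: Move the right-table condition into the ON clause so unmatched parents are kept

Corrected query:
SELECT p.name, c.sales FROM authors p LEFT JOIN novels c ON c.author_id = p.id AND c.sales > 45811

Result:
name   | sales
-------+------
Austen | NULL 
Orwell | NULL 
Borges | NULL 
Asimov | 51239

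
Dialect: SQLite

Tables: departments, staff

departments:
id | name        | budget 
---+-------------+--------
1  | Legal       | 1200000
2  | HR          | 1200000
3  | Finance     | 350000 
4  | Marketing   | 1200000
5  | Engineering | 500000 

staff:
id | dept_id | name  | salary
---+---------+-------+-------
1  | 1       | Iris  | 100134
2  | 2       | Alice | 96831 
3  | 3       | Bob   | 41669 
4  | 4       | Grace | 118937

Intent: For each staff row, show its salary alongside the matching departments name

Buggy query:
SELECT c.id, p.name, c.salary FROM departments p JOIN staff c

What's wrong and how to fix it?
Bug: JOIN with no ON clause produces a cartesian product; every staff row pairs with every departments row

Fix: Add ON c.dept_id = p.id to the JOIN

Corrected query:
SELECT c.id, p.name, c.salary FROM departments p JOIN staff c ON c.dept_id = p.id

Result:
id | name      | salary
---+-----------+-------
1  | Legal     | 100134
2  | HR        | 96831 
3  | Finance   | 41669 
4  | Marketing | 118937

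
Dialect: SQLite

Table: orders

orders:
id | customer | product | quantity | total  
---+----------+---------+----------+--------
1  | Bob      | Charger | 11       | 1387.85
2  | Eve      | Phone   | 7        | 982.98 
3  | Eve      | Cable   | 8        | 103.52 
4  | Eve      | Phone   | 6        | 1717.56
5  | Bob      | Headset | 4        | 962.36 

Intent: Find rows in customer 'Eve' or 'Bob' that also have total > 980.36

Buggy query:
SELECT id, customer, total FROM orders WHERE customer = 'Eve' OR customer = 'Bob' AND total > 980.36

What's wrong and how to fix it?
Bug: Without parentheses, AND is evaluated before OR, so the total filter only applies to the 'Bob' branch

Fix: Group the OR with parentheses (or use IN), then AND the threshold

Corrected query:
SELECT id, customer, total FROM orders WHERE (customer = 'Eve' OR customer = 'Bob') AND total > 980.36

Result:
id | customer | total  
---+----------+--------
1  | Bob      | 1387.85
2  | Eve      | 982.98 
4  | Eve      | 1717.56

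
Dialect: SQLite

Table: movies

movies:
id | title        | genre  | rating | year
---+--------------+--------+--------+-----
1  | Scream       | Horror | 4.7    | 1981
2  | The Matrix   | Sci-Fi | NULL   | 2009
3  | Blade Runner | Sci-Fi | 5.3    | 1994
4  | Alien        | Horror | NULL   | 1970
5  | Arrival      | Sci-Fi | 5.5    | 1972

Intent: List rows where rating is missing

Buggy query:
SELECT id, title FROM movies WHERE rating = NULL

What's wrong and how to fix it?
Bug: '= NULL' is always unknown in SQL three-valued logic, so no rows match

Fix: Use IS NULL to test for NULL

Corrected query:
SELECT id, title FROM movies WHERE rating IS NULL

Result:
id | title     
---+-----------
2  | The Matrix
4  | Alien     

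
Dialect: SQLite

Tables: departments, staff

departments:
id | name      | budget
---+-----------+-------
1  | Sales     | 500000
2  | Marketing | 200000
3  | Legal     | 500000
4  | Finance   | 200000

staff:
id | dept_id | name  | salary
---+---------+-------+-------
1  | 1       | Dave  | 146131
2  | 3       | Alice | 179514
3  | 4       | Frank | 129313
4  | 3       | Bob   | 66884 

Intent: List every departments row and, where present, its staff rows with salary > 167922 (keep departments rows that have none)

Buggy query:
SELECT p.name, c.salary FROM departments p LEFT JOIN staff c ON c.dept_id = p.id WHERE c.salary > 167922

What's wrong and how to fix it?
Bug: A WHERE condition on the right-hand table after LEFT JOIN drops unmatched parents

Fix: Move the right-table condition into the ON clause so unmatched parents are kept

Corrected query:
SELECT p.name, c.salary FROM departments p LEFT JOIN staff c ON c.dept_id = p.id AND c.salary > 167922

Result:
name      | salary
----------+-------
Sales     | NULL  
Marketing | NULL  
Legal     | 179514
Finance   | NULL  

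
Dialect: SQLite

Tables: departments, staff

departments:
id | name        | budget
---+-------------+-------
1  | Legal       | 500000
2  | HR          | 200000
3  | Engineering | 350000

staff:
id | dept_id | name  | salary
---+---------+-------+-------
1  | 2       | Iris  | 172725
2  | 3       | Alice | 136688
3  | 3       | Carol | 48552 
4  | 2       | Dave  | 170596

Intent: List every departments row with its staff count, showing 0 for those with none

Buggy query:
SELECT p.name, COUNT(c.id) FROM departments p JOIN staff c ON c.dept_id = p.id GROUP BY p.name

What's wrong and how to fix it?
Bug: INNER JOIN drops departments rows that have no matching staff rows

Fix: Use LEFT JOIN so parents without children still appear (COUNT(c.id) gives 0)

Corrected query:
SELECT p.name, COUNT(c.id) FROM departments p LEFT JOIN staff c ON c.dept_id = p.id GROUP BY p.name

Result:
name        | COUNT(c.id)
------------+------------
Engineering | 2          
HR          | 2          
Legal       | 0          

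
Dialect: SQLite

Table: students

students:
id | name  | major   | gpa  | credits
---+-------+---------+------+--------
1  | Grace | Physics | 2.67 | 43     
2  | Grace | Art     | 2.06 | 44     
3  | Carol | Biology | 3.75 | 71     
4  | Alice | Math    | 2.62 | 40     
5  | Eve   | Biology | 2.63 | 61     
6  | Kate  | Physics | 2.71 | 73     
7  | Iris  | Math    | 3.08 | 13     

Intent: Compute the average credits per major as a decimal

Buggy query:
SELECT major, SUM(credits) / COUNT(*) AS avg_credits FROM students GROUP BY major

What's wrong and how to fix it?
Bug: Both operands are integers, so '/' performs integer division and truncates

Fix: Multiply by 1.0 (or CAST to REAL) to force floating-point division

Corrected query:
SELECT major, SUM(credits) * 1.0 / COUNT(*) AS avg_credits FROM students GROUP BY major

Result:
major   | avg_credits
--------+------------
Art     | 44         
Biology | 66         
Math    | 26.5       
Physics | 58         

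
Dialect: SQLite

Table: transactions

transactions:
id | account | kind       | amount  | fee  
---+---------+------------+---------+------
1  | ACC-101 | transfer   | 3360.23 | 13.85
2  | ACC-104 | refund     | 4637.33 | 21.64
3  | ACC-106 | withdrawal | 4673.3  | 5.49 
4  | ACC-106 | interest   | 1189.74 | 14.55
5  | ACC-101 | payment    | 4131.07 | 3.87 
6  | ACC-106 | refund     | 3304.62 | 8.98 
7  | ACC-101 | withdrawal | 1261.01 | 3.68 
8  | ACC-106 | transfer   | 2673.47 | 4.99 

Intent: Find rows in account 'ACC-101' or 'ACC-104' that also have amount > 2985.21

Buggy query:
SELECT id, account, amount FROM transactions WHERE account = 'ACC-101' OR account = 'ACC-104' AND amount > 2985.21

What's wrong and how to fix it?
Bug: AND binds tighter than OR, so this parses as account = 'ACC-101' OR (account = 'ACC-104' AND amount > 2985.21)

Fix: Group the OR with parentheses (or use IN), then AND the threshold

Corrected query:
SELECT id, account, amount FROM transactions WHERE (account = 'ACC-101' OR account = 'ACC-104') AND amount > 2985.21

Result:
id | account | amount 
---+---------+--------
1  | ACC-101 | 3360.23
2  | ACC-104 | 4637.33
5  | ACC-101 | 4131.07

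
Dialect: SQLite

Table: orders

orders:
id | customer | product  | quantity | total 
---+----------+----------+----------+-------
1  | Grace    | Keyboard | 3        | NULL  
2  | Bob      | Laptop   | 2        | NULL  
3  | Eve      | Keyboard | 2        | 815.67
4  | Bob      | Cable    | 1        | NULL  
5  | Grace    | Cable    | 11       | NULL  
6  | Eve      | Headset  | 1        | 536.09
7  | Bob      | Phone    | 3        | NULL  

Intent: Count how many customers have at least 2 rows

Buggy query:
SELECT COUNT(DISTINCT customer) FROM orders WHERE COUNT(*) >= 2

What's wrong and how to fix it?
Bug: WHERE filters individual rows, not groups, so a group-level COUNT is invalid there

Fix: Group first with HAVING COUNT(*) >= 2, then COUNT the resulting groups

Corrected query:
SELECT COUNT(*) FROM (SELECT customer FROM orders GROUP BY customer HAVING COUNT(*) >= 2)

Result:
COUNT(*)
--------
3       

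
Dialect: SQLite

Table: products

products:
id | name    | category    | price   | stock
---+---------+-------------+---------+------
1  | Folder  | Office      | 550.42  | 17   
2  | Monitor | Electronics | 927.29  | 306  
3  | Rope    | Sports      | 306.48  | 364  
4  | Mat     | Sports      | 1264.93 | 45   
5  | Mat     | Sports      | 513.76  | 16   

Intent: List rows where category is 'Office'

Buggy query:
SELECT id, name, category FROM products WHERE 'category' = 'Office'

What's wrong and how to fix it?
Bug: 'category' in single quotes is a string literal, not the column; the comparison is literal-vs-literal and never true

Fix: Remove the quotes around the column name (or use double quotes for an identifier)

Corrected query:
SELECT id, name, category FROM products WHERE category = 'Office'

Result:
id | name   | category
---+--------+---------
1  | Folder | Office  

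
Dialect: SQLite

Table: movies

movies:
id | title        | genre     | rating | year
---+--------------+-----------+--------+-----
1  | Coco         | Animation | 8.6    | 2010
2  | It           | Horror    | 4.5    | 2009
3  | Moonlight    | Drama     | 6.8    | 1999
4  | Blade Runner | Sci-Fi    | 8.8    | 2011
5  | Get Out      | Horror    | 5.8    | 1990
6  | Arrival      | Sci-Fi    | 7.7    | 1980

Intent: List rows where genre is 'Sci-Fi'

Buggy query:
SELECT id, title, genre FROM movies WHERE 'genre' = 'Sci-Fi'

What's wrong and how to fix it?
Bug: Single quotes denote string literals in SQL; the column name is being compared as a constant string

Fix: Reference the column as genre without single quotes

Corrected query:
SELECT id, title, genre FROM movies WHERE genre = 'Sci-Fi'

Result:
id | title        | genre 
---+--------------+-------
4  | Blade Runner | Sci-Fi
6  | Arrival      | Sci-Fi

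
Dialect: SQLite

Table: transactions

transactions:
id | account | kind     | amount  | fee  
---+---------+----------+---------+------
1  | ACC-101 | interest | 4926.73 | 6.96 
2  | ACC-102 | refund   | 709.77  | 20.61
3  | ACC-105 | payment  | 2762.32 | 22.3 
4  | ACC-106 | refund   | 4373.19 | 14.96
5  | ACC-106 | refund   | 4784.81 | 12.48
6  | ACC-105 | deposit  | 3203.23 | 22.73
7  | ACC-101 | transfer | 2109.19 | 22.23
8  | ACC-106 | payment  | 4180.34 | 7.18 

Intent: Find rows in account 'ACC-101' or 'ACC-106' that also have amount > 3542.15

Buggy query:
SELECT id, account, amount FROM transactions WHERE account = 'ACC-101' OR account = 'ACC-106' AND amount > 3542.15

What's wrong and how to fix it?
Bug: AND binds tighter than OR, so this parses as account = 'ACC-101' OR (account = 'ACC-106' AND amount > 3542.15)

Fix: Add parentheses around the OR so the AND applies to both alternatives

Corrected query:
SELECT id, account, amount FROM transactions WHERE (account = 'ACC-101' OR account = 'ACC-106') AND amount > 3542.15

Result:
id | account | amount 
---+---------+--------
1  | ACC-101 | 4926.73
4  | ACC-106 | 4373.19
5  | ACC-106 | 4784.81
8  | ACC-106 | 4180.34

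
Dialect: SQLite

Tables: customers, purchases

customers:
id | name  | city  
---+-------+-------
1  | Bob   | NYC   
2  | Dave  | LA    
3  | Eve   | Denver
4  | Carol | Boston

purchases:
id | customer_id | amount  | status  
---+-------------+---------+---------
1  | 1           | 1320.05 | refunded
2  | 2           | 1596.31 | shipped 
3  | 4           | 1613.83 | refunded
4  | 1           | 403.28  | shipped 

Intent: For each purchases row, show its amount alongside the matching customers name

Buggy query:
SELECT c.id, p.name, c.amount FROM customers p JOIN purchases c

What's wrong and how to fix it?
Bug: Missing join condition: each purchases row is matched to all customers rows instead of just its own

Fix: Specify the join condition linking the foreign key to the parent id

Corrected query:
SELECT c.id, p.name, c.amount FROM customers p JOIN purchases c ON c.customer_id = p.id

Result:
id | name  | amount 
---+-------+--------
1  | Bob   | 1320.05
2  | Dave  | 1596.31
3  | Carol | 1613.83
4  | Bob   | 403.28 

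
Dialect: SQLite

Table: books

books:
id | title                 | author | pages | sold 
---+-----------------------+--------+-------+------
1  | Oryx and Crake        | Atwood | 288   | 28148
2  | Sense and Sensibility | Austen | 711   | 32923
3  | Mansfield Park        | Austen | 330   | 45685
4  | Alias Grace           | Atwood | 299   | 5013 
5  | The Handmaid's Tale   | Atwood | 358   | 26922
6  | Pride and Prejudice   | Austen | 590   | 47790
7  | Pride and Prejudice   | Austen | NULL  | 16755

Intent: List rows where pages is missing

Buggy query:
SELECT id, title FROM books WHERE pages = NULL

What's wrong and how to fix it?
Bug: '= NULL' is always unknown in SQL three-valued logic, so no rows match

Fix: Use IS NULL to test for NULL

Corrected query:
SELECT id, title FROM books WHERE pages IS NULL

Result:
id | title              
---+--------------------
7  | Pride and Prejudice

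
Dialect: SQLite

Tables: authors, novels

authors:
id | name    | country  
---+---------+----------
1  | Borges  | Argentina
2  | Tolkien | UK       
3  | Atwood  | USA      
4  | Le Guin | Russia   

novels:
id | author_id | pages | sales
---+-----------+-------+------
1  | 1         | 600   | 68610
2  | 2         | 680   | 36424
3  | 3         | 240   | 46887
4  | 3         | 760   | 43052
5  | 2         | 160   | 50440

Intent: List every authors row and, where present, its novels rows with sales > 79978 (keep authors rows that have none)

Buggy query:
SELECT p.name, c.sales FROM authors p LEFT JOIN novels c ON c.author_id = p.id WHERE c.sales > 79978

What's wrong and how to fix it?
Bug: Filtering c.sales in WHERE discards the NULL rows produced by LEFT JOIN, turning it into an inner join

Fix: Put 'c.sales > 79978' in the JOIN's ON clause instead of WHERE

Corrected query:
SELECT p.name, c.sales FROM authors p LEFT JOIN novels c ON c.author_id = p.id AND c.sales > 79978

Result:
name    | sales
--------+------
Borges  | NULL 
Tolkien | NULL 
Atwood  | NULL 
Le Guin | NULL 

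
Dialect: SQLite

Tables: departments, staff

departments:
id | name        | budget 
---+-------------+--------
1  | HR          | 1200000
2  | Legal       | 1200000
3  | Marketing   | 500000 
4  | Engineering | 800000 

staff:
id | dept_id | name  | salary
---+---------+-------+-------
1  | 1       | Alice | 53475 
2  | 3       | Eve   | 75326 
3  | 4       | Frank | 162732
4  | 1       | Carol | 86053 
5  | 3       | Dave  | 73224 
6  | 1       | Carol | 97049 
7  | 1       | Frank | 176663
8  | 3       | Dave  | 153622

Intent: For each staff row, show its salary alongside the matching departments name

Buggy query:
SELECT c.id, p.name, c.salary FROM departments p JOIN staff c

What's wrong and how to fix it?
Bug: JOIN with no ON clause produces a cartesian product; every staff row pairs with every departments row

Fix: Add ON c.dept_id = p.id to the JOIN

Corrected query:
SELECT c.id, p.name, c.salary FROM departments p JOIN staff c ON c.dept_id = p.id

Result:
id | name        | salary
---+-------------+-------
1  | HR          | 53475 
2  | Marketing   | 75326 
3  | Engineering | 162732
4  | HR          | 86053 
5  | Marketing   | 73224 
6  | HR          | 97049 
7  | HR          | 176663
8  | Marketing   | 153622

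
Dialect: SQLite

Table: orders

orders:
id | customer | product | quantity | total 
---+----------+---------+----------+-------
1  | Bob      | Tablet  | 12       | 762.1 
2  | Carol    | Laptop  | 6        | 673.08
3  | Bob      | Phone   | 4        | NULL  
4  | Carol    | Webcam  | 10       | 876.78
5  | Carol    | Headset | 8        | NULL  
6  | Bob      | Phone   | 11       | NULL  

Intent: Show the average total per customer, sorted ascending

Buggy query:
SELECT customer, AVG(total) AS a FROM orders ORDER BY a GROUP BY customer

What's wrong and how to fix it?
Bug: ORDER BY appears before GROUP BY; SQL clause order requires GROUP BY first

Fix: Move ORDER BY to the end, after GROUP BY

Corrected query:
SELECT customer, AVG(total) AS a FROM orders GROUP BY customer ORDER BY a

Result:
customer | a     
---------+-------
Bob      | 762.1 
Carol    | 774.93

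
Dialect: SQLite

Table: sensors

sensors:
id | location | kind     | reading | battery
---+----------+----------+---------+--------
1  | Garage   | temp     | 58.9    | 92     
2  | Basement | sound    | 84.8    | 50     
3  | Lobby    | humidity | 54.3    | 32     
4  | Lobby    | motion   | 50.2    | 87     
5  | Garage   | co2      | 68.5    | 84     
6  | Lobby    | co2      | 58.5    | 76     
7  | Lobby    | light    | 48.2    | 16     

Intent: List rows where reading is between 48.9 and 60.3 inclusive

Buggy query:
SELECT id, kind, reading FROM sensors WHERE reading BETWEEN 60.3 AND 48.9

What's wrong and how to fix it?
Bug: BETWEEN expects the lower bound first; with 60.3 AND 48.9 the range is empty

Fix: Write BETWEEN 48.9 AND 60.3

Corrected query:
SELECT id, kind, reading FROM sensors WHERE reading BETWEEN 48.9 AND 60.3

Result:
id | kind     | reading
---+----------+--------
1  | temp     | 58.9   
3  | humidity | 54.3   
4  | motion   | 50.2   
6  | co2      | 58.5   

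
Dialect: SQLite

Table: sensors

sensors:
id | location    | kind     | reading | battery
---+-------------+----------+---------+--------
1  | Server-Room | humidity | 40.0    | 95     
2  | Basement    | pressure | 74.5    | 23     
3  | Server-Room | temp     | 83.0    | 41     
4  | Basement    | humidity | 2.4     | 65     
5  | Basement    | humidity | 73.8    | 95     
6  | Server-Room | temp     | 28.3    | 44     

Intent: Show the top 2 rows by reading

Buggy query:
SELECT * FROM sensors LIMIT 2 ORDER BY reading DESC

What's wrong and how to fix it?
Bug: ORDER BY cannot follow LIMIT; LIMIT is the final clause

Fix: Swap the clauses: ORDER BY first, then LIMIT

Corrected query:
SELECT * FROM sensors ORDER BY reading DESC LIMIT 2

Result:
id | location    | kind     | reading | battery
---+-------------+----------+---------+--------
3  | Server-Room | temp     | 83      | 41     
2  | Basement    | pressure | 74.5    | 23     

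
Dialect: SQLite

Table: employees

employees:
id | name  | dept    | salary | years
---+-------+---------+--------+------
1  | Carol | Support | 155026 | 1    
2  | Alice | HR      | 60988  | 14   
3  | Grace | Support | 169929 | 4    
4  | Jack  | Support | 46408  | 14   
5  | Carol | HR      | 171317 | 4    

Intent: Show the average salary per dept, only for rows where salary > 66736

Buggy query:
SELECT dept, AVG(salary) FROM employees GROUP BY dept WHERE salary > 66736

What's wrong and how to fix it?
Bug: Row-level WHERE must come before GROUP BY in the clause order

Fix: Move the WHERE clause before GROUP BY

Corrected query:
SELECT dept, AVG(salary) FROM employees WHERE salary > 66736 GROUP BY dept

Result:
dept    | AVG(salary)
--------+------------
HR      | 171317     
Support | 162477.5   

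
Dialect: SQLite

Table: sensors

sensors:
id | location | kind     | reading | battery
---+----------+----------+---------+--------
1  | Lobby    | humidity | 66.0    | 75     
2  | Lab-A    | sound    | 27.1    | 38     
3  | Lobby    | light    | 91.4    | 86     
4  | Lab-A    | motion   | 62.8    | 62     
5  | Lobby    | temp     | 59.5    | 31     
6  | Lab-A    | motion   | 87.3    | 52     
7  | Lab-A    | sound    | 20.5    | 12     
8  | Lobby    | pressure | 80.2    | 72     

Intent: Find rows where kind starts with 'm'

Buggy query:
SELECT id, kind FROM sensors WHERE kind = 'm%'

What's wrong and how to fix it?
Bug: Wildcards only work with LIKE; '=' treats '%' as a literal character

Fix: Replace '=' with LIKE so 'm%' is treated as a pattern

Corrected query:
SELECT id, kind FROM sensors WHERE kind LIKE 'm%'

Result:
id | kind  
---+-------
4  | motion
6  | motion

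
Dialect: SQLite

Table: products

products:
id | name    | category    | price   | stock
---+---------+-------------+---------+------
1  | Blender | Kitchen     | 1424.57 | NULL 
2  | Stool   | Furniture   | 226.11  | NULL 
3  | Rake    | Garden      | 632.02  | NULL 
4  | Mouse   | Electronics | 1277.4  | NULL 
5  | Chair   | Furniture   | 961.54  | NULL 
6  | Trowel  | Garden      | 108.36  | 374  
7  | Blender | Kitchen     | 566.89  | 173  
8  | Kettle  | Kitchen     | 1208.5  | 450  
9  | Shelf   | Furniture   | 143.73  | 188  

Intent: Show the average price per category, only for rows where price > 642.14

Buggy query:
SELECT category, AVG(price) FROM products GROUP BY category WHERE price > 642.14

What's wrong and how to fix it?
Bug: Row-level WHERE must come before GROUP BY in the clause order

Fix: Place WHERE between FROM and GROUP BY

Corrected query:
SELECT category, AVG(price) FROM products WHERE price > 642.14 GROUP BY category

Result:
category    | AVG(price)
------------+-----------
Electronics | 1277.4    
Furniture   | 961.54    
Kitchen     | 1316.535  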